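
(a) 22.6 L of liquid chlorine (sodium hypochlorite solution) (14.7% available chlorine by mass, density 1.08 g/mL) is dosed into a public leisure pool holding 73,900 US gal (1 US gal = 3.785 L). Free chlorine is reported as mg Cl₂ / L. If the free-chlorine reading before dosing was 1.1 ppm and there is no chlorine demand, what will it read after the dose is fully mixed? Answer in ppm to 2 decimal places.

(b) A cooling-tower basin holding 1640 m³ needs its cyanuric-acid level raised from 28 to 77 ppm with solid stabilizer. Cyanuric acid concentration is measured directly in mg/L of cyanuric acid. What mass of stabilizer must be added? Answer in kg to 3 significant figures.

(a) Volume: 73,900 US gal × 3.785 L/gal = 279,712 L.
(a) Mass of solution: 22.6 L × 1000 mL/L × 1.08 g/mL = 24,410 g.
(a) Available chlorine delivered: 24,410 g × 0.147 = 3588 g as Cl₂.
(a) Concentration rise: 3588 g / 279,712 L = 12.83 mg/L = 12.83 ppm.
(a) Final FC: 1.1 + 12.83 = 13.93 ppm.

(b) Volume: 1640 m³ = 1,640,000 L.
(b) CYA to add: (77 − 28) = 49 mg/L × 1,640,000 L = 80,360 g cyanuric acid.

(a) 13.93 ppm; (b) 80.4 kg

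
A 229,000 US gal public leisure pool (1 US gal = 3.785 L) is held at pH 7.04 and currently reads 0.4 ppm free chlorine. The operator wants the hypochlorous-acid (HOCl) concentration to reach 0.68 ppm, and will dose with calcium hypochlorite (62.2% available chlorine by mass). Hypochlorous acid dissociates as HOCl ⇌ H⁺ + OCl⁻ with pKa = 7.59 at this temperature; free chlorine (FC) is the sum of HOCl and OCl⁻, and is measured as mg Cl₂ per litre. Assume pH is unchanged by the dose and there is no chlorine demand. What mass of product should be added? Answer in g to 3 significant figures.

657 g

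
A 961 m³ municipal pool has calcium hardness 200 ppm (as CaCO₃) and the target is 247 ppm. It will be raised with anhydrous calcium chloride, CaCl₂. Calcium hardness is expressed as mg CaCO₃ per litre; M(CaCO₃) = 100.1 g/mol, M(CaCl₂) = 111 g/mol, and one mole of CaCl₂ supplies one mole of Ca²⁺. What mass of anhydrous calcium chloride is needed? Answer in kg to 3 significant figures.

50.1 kg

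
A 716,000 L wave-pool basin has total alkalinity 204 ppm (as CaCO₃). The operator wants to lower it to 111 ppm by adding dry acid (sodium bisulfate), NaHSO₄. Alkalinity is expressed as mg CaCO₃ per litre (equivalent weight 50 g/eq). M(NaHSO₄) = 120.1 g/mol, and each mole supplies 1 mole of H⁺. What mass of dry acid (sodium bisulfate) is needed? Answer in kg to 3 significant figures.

Alkalinity to neutralize: (204 − 111) = 93 mg/L as CaCO₃ × 716,000 L = 66,590 g as CaCO₃.
Equivalents of H⁺ required: 66,590 ÷ 50 g/eq = 1332 eq = 1332 mol NaHSO₄.
Mass of NaHSO₄: 1332 × 120.1 = 159,900 g.

160 kg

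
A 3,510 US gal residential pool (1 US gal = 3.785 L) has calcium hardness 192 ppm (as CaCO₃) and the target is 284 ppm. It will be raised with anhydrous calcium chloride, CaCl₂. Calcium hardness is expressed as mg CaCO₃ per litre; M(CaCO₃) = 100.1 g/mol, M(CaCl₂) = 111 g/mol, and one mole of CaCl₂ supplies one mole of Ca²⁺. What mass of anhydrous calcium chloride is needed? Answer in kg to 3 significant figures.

Volume: 3,510 US gal × 3.785 L/gal = 13,285 L.
Hardness to add: (284 − 192) = 92 mg/L as CaCO₃ × 13,285 L = 1222 g as CaCO₃.
Moles of Ca²⁺ (1 mol Ca²⁺ ≡ 1 mol CaCO₃): 1222 / 100.1 g/mol = 12.21 mol.
Mass of CaCl₂: 12.21 × 111 = 1355 g.

1.36 kg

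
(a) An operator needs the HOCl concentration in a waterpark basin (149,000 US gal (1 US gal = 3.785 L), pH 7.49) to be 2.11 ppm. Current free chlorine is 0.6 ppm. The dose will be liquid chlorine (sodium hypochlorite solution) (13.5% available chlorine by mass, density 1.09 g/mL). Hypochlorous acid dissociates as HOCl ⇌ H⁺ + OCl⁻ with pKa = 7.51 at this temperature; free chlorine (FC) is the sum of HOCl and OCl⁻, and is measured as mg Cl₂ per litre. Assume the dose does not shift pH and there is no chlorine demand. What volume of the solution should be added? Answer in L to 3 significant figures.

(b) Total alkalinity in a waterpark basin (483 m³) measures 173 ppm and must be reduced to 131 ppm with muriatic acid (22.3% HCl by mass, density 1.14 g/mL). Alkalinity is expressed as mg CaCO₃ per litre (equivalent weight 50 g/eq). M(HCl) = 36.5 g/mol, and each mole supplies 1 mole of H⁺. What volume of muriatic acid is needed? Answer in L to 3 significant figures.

(a) 13.5 L; (b) 58.3 L

(a) Volume: 149,000 US gal × 3.785 L/gal = 563,965 L.
(a) [OCl⁻]/[HOCl] = 10^(pH − pKa) = 10^(7.49 − 7.51) = 0.955; fraction as HOCl = 1/(1 + 0.955) = 0.5115.
(a) Free chlorine required for 2.11 ppm HOCl: 2.11 / 0.5115 = 4.125 ppm.
(a) FC to add: 4.125 − 0.6 = 3.525 mg/L as Cl₂.
(a) Cl₂ equivalent: 3.525 mg/L × 563,965 L = 1988 g.
(a) Product at 13.5% available Cl: 1988 / 0.135 = 14,730 g.
(a) Volume: 14,730 g ÷ 1.09 g/mL = 13,510 mL.

(b) Volume: 483 m³ = 483,000 L.
(b) Alkalinity to neutralize: (173 − 131) = 42 mg/L as CaCO₃ × 483,000 L = 20,290 g as CaCO₃.
(b) Equivalents of H⁺ required: 20,290 ÷ 50 g/eq = 405.7 eq = 405.7 mol HCl.
(b) Mass of HCl: 405.7 × 36.5 = 14,810 g.
(b) Mass of 22.3% solution: 14,810 / 0.223 = 66,410 g.
(b) Volume: 66,410 g ÷ 1.14 g/mL = 58,250 mL.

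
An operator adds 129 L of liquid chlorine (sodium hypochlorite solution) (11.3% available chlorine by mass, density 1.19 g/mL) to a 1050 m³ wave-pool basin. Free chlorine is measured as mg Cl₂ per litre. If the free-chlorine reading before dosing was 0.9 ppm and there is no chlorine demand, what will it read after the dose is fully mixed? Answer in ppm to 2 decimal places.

17.42 ppm

Volume: 1050 m³ = 1,050,000 L.
Mass of solution: 129 L × 1000 mL/L × 1.19 g/mL = 153,500 g.
Available chlorine delivered: 153,500 g × 0.113 = 17,350 g as Cl₂.
Concentration rise: 17,350 g / 1,050,000 L = 16.52 mg/L = 16.52 ppm.
Final FC: 0.9 + 16.52 = 17.42 ppm.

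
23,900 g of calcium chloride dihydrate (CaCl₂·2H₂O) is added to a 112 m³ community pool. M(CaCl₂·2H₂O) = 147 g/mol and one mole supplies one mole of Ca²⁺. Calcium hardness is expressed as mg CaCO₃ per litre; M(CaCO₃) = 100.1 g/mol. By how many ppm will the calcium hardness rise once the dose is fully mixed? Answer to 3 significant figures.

145 ppm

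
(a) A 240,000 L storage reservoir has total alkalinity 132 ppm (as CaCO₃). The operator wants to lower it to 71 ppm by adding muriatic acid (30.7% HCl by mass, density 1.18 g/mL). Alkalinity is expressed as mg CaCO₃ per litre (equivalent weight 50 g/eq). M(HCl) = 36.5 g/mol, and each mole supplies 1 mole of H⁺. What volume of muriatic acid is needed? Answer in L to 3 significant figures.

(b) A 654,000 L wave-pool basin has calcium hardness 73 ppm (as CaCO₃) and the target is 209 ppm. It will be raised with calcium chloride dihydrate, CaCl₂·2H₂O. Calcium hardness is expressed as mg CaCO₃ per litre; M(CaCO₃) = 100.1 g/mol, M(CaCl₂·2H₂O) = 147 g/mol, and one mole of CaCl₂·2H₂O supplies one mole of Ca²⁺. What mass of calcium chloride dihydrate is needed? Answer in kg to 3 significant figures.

(a) Alkalinity to neutralize: (132 − 71) = 61 mg/L as CaCO₃ × 240,000 L = 14,640 g as CaCO₃.
(a) Equivalents of H⁺ required: 14,640 ÷ 50 g/eq = 292.8 eq = 292.8 mol HCl.
(a) Mass of HCl: 292.8 × 36.5 = 10,690 g.
(a) Mass of 30.7% solution: 10,690 / 0.307 = 34,810 g.
(a) Volume: 34,810 g ÷ 1.18 g/mL = 29,500 mL.

(b) Hardness to add: (209 − 73) = 136 mg/L as CaCO₃ × 654,000 L = 88,940 g as CaCO₃.
(b) Moles of Ca²⁺ (1 mol Ca²⁺ ≡ 1 mol CaCO₃): 88,940 / 100.1 g/mol = 888.6 mol.
(b) Mass of CaCl₂·2H₂O: 888.6 × 147 = 130,600 g.

(a) 29.5 L; (b) 131 kg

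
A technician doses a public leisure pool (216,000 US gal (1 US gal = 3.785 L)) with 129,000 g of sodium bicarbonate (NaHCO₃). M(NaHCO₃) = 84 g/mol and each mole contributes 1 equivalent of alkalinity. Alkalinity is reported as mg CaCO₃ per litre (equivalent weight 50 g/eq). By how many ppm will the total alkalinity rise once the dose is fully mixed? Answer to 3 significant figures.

Volume: 216,000 US gal × 3.785 L/gal = 817,560 L.
Moles of NaHCO₃: 129,000 g ÷ 84 g/mol = 1536 mol → 1536 eq of alkalinity.
As CaCO₃: 1536 eq × 50 g/eq = 76,790 g.
Rise: 76,790 g / 817,560 L × 1000 = 93.92 mg/L.

93.9 ppm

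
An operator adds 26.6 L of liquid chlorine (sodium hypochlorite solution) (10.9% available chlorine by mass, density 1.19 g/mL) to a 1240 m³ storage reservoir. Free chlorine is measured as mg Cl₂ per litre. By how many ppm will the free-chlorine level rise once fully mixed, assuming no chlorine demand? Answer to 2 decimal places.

Volume: 1240 m³ = 1,240,000 L.
Mass of solution: 26.6 L × 1000 mL/L × 1.19 g/mL = 31,650 g.
Available chlorine delivered: 31,650 g × 0.109 = 3450 g as Cl₂.
Concentration rise: 3450 g / 1,240,000 L = 2.782 mg/L = 2.78 ppm.

2.78 ppm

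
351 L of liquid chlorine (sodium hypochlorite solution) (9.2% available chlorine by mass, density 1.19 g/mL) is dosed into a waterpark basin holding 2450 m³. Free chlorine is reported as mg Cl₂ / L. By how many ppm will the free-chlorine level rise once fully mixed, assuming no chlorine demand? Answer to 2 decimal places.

Volume: 2450 m³ = 2,450,000 L.
Mass of solution: 351 L × 1000 mL/L × 1.19 g/mL = 417,700 g.
Available chlorine delivered: 417,700 g × 0.092 = 38,430 g as Cl₂.
Concentration rise: 38,430 g / 2,450,000 L = 15.68 mg/L = 15.68 ppm.

15.68 ppm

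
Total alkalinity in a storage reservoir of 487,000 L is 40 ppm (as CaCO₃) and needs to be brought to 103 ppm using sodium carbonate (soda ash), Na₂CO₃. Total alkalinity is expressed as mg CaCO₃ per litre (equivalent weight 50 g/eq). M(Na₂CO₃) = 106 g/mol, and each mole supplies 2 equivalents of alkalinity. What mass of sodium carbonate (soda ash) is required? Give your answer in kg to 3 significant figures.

32.5 kg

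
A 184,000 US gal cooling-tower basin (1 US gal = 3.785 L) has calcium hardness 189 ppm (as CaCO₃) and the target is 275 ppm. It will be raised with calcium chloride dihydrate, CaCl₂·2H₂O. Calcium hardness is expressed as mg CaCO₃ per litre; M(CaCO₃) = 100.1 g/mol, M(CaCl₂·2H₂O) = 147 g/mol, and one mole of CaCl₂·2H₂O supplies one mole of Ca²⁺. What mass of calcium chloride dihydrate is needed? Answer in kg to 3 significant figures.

Volume: 184,000 US gal × 3.785 L/gal = 696,440 L.
Hardness to add: (275 − 189) = 86 mg/L as CaCO₃ × 696,440 L = 59,890 g as CaCO₃.
Moles of Ca²⁺ (1 mol Ca²⁺ ≡ 1 mol CaCO₃): 59,890 / 100.1 g/mol = 598.3 mol.
Mass of CaCl₂·2H₂O: 598.3 × 147 = 87,960 g.

88.0 kg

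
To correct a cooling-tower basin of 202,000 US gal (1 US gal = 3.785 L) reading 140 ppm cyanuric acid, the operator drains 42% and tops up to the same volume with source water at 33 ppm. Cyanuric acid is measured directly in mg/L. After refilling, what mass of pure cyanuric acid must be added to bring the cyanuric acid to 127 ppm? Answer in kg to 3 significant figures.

24.4 kg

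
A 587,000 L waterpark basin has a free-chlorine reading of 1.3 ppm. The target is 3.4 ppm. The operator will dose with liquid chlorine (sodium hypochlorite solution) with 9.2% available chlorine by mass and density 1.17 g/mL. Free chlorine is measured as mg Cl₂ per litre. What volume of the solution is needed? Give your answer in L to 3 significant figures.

11.5 L

Chlorine deficit: 3.4 − 1.3 = 2.1 ppm = 2.1 mg/L as Cl₂.
Cl₂ equivalent needed: 2.1 mg/L × 587,000 L = 1,233,000 mg = 1233 g.
Product at 9.2% available chlorine: 1233 / 0.092 = 13,400 g.
Volume at density 1.17 g/mL: 13,400 g ÷ 1.17 g/mL = 11,450 mL.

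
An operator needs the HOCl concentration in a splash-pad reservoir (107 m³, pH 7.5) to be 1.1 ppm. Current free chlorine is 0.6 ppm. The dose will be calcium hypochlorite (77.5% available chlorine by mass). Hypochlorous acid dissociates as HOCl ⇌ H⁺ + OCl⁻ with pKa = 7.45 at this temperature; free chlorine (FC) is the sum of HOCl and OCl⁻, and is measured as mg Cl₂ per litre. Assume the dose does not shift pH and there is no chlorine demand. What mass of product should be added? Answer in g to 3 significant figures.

Volume: 107 m³ = 107,000 L.
[OCl⁻]/[HOCl] = 10^(pH − pKa) = 10^(7.5 − 7.45) = 1.122; fraction as HOCl = 1/(1 + 1.122) = 0.4712.
Free chlorine required for 1.1 ppm HOCl: 1.1 / 0.4712 = 2.334 ppm.
FC to add: 2.334 − 0.6 = 1.734 mg/L as Cl₂.
Cl₂ equivalent: 1.734 mg/L × 107,000 L = 185.6 g.
Product at 77.5% available Cl: 185.6 / 0.775 = 239.4 g.

239 g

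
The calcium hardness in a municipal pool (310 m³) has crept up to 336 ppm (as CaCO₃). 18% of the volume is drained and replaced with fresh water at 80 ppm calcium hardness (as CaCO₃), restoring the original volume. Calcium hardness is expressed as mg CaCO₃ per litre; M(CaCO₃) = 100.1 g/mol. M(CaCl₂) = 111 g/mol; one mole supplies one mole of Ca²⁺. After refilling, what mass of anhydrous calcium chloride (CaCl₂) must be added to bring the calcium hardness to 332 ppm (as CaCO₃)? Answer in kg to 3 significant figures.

Volume: 310 m³ = 310,000 L.
After draining 18% and refilling: 336 × 0.82 + 80 × 0.18 = 289.92 ppm.
Deficit to target: 332 − 289.92 = 42.08 mg/L.
As CaCO₃: 42.08 mg/L × 310,000 L = 13,040 g; ÷ 100.1 = 130.3 mol Ca²⁺.
Mass: 130.3 × 111 = 14,470 g.

14.5 kg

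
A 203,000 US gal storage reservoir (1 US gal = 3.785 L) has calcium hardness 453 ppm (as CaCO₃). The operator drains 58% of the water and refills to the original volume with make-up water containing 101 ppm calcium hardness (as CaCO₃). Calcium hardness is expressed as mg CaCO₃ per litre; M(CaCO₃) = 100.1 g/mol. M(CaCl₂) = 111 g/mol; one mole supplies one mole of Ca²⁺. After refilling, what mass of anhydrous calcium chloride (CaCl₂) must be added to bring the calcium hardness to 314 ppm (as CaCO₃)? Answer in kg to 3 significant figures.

Volume: 203,000 US gal × 3.785 L/gal = 768,355 L.
After draining 58% and refilling: 453 × 0.42 + 101 × 0.58 = 248.84 ppm.
Deficit to target: 314 − 248.84 = 65.16 mg/L.
As CaCO₃: 65.16 mg/L × 768,355 L = 50,070 g; ÷ 100.1 = 500.2 mol Ca²⁺.
Mass: 500.2 × 111 = 55,520 g.

55.5 kg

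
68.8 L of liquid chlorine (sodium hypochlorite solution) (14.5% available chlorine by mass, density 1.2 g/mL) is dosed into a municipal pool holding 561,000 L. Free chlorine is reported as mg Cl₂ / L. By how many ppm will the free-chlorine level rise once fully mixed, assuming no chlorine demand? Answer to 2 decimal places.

21.34 ppm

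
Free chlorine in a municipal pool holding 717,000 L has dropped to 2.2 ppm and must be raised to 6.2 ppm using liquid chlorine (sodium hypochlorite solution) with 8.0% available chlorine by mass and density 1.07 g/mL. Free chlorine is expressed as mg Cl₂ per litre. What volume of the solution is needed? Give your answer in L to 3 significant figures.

33.5 L

Chlorine deficit: 6.2 − 2.2 = 4 ppm = 4 mg/L as Cl₂.
Cl₂ equivalent needed: 4 mg/L × 717,000 L = 2,868,000 mg = 2868 g.
Product at 8.0% available chlorine: 2868 / 0.08 = 35,850 g.
Volume at density 1.07 g/mL: 35,850 g ÷ 1.07 g/mL = 33,500 mL.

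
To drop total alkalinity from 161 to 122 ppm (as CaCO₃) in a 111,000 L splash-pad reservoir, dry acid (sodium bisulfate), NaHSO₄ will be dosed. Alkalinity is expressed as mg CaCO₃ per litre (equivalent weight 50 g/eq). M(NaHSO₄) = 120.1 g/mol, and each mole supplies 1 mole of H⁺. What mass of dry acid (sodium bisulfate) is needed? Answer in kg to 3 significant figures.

10.4 kg

Alkalinity to neutralize: (161 − 122) = 39 mg/L as CaCO₃ × 111,000 L = 4329 g as CaCO₃.
Equivalents of H⁺ required: 4329 ÷ 50 g/eq = 86.58 eq = 86.58 mol NaHSO₄.
Mass of NaHSO₄: 86.58 × 120.1 = 10,400 g.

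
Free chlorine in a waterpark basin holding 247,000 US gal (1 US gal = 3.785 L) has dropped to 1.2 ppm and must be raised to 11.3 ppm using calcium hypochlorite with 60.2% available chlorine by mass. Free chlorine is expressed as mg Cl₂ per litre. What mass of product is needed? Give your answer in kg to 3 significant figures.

Volume: 247,000 US gal × 3.785 L/gal = 934,895 L.
Chlorine deficit: 11.3 − 1.2 = 10.1 ppm = 10.1 mg/L as Cl₂.
Cl₂ equivalent needed: 10.1 mg/L × 934,895 L = 9,442,000 mg = 9442 g.
Product at 60.2% available chlorine: 9442 / 0.602 = 15,690 g.

15.7 kg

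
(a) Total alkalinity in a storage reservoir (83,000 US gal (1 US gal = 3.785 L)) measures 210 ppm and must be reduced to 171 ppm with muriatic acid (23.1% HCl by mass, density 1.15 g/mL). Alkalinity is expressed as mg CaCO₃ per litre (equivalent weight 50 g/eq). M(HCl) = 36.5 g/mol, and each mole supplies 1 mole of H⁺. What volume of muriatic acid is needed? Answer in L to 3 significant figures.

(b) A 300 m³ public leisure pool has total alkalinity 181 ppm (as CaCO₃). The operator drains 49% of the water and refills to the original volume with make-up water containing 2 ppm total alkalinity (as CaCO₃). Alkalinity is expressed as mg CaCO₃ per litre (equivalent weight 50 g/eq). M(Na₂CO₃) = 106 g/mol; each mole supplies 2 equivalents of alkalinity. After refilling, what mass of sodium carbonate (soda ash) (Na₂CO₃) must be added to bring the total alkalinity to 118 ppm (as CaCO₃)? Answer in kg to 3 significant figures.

(a) 33.7 L; (b) 7.86 kg

(a) Volume: 83,000 US gal × 3.785 L/gal = 314,155 L.
(a) Alkalinity to neutralize: (210 − 171) = 39 mg/L as CaCO₃ × 314,155 L = 12,250 g as CaCO₃.
(a) Equivalents of H⁺ required: 12,250 ÷ 50 g/eq = 245 eq = 245 mol HCl.
(a) Mass of HCl: 245 × 36.5 = 8944 g.
(a) Mass of 23.1% solution: 8944 / 0.231 = 38,720 g.
(a) Volume: 38,720 g ÷ 1.15 g/mL = 33,670 mL.

(b) Volume: 300 m³ = 300,000 L.
(b) After draining 49% and refilling: 181 × 0.51 + 2 × 0.49 = 93.29 ppm.
(b) Deficit to target: 118 − 93.29 = 24.71 mg/L.
(b) As CaCO₃: 24.71 mg/L × 300,000 L = 7413 g; ÷ 50 g/eq ÷ 2 = 74.13 mol Na₂CO₃.
(b) Mass: 74.13 × 106 = 7858 g.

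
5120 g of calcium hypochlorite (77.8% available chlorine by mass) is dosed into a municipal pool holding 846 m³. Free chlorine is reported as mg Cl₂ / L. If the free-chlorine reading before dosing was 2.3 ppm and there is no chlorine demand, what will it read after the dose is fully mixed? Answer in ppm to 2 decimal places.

Volume: 846 m³ = 846,000 L.
Available chlorine delivered: 5120 g × 0.778 = 3983 g as Cl₂.
Concentration rise: 3983 g / 846,000 L = 4.708 mg/L = 4.71 ppm.
Final FC: 2.3 + 4.71 = 7.01 ppm.

7.01 ppm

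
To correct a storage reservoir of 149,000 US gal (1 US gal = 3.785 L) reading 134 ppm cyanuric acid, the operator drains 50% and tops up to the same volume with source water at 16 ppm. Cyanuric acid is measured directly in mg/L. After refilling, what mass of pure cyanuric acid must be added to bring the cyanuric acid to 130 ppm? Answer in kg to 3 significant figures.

31.0 kg

Volume: 149,000 US gal × 3.785 L/gal = 563,965 L.
After draining 50% and refilling: 134 × 0.50 + 16 × 0.50 = 75 ppm.
Deficit to target: 130 − 75 = 55 mg/L.
Mass: 55 mg/L × 563,965 L = 31,020 g cyanuric acid.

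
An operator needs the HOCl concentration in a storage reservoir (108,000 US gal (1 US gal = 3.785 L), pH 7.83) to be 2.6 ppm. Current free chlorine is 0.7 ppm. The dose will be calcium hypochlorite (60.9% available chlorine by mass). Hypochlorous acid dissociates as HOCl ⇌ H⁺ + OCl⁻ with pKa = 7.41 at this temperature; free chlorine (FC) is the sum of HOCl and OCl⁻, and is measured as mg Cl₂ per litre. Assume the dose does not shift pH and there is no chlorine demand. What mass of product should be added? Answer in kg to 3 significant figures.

5.87 kg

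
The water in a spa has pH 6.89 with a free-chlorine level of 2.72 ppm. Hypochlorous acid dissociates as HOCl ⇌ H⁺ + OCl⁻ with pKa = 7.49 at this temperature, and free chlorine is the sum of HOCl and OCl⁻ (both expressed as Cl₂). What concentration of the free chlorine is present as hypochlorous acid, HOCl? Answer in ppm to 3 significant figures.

2.17 ppm

[OCl⁻]/[HOCl] = 10^(pH − pKa) = 10^(6.89 − 7.49) = 10^-0.60 = 0.2512.
Fraction as HOCl = 1 / (1 + 0.2512) = 0.7992.
HOCl = 0.7992 × 2.72 ppm = 2.174 ppm.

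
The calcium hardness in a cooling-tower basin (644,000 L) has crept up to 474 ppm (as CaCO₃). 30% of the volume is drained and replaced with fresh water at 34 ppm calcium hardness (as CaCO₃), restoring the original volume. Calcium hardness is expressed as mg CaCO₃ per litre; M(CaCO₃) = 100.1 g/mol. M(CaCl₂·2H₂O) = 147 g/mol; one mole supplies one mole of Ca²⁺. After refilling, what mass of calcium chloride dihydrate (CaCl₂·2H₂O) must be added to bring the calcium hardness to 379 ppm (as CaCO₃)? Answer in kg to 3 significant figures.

After draining 30% and refilling: 474 × 0.70 + 34 × 0.30 = 342 ppm.
Deficit to target: 379 − 342 = 37 mg/L.
As CaCO₃: 37 mg/L × 644,000 L = 23,830 g; ÷ 100.1 = 238 mol Ca²⁺.
Mass: 238 × 147 = 34,990 g.

35.0 kg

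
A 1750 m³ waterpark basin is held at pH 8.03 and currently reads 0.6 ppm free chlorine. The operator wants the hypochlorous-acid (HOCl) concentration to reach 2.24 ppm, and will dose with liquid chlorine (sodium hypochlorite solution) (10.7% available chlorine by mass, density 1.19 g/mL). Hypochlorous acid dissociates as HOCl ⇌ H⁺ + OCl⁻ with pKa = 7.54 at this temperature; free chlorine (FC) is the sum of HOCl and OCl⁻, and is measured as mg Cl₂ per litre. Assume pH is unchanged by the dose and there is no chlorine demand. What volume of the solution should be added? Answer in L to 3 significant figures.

118 L

Volume: 1750 m³ = 1,750,000 L.
[OCl⁻]/[HOCl] = 10^(pH − pKa) = 10^(8.03 − 7.54) = 3.09; fraction as HOCl = 1/(1 + 3.09) = 0.2445.
Free chlorine required for 2.24 ppm HOCl: 2.24 / 0.2445 = 9.162 ppm.
FC to add: 9.162 − 0.6 = 8.562 mg/L as Cl₂.
Cl₂ equivalent: 8.562 mg/L × 1,750,000 L = 14,980 g.
Product at 10.7% available Cl: 14,980 / 0.107 = 140,000 g.
Volume: 140,000 g ÷ 1.19 g/mL = 117,700 mL.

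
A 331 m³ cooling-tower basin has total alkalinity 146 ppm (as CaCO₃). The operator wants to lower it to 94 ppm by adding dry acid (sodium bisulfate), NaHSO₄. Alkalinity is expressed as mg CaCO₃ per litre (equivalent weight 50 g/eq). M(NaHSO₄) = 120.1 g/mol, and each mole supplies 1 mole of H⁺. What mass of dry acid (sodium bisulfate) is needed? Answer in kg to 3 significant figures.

41.3 kg

Volume: 331 m³ = 331,000 L.
Alkalinity to neutralize: (146 − 94) = 52 mg/L as CaCO₃ × 331,000 L = 17,210 g as CaCO₃.
Equivalents of H⁺ required: 17,210 ÷ 50 g/eq = 344.2 eq = 344.2 mol NaHSO₄.
Mass of NaHSO₄: 344.2 × 120.1 = 41,340 g.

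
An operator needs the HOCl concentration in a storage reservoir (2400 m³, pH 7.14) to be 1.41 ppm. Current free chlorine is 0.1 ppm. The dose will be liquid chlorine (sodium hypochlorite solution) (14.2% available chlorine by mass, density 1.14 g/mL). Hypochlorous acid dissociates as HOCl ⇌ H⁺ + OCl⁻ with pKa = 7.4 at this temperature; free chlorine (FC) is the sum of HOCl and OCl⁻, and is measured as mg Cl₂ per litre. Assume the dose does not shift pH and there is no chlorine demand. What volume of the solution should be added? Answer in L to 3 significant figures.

Volume: 2400 m³ = 2,400,000 L.
[OCl⁻]/[HOCl] = 10^(pH − pKa) = 10^(7.14 − 7.4) = 0.5495; fraction as HOCl = 1/(1 + 0.5495) = 0.6454.
Free chlorine required for 1.41 ppm HOCl: 1.41 / 0.6454 = 2.185 ppm.
FC to add: 2.185 − 0.1 = 2.085 mg/L as Cl₂.
Cl₂ equivalent: 2.085 mg/L × 2,400,000 L = 5004 g.
Product at 14.2% available Cl: 5004 / 0.142 = 35,240 g.
Volume: 35,240 g ÷ 1.14 g/mL = 30,910 mL.

30.9 L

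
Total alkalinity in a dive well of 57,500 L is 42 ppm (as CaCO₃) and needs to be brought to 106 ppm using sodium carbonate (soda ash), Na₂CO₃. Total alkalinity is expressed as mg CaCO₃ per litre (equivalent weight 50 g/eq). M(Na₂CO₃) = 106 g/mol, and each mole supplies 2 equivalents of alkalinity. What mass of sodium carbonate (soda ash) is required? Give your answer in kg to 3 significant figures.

3.90 kg

Alkalinity to add: (106 − 42) = 64 mg/L as CaCO₃ × 57,500 L = 3680 g as CaCO₃.
Equivalents: 3680 g ÷ 50 g/eq = 73.6 eq.
Each mole of Na₂CO₃ supplies 2 eq, so 73.6 / 2 = 36.8 mol.
Mass: 36.8 mol × 106 g/mol = 3901 g.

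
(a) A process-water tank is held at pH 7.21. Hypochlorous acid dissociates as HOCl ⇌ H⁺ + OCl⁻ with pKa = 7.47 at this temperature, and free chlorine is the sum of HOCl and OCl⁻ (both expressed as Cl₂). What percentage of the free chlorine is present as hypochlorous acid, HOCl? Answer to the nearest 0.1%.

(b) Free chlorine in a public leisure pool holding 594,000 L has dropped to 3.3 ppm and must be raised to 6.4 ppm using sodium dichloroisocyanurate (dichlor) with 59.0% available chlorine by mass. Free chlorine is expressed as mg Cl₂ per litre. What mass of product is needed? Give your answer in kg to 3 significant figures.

(a) 64.5%; (b) 3.12 kg

(a) [OCl⁻]/[HOCl] = 10^(pH − pKa) = 10^(7.21 − 7.47) = 10^-0.26 = 0.5495.
(a) Fraction as HOCl = 1 / (1 + 0.5495) = 0.6454.

(b) Chlorine deficit: 6.4 − 3.3 = 3.1 ppm = 3.1 mg/L as Cl₂.
(b) Cl₂ equivalent needed: 3.1 mg/L × 594,000 L = 1,841,000 mg = 1841 g.
(b) Product at 59.0% available chlorine: 1841 / 0.59 = 3121 g.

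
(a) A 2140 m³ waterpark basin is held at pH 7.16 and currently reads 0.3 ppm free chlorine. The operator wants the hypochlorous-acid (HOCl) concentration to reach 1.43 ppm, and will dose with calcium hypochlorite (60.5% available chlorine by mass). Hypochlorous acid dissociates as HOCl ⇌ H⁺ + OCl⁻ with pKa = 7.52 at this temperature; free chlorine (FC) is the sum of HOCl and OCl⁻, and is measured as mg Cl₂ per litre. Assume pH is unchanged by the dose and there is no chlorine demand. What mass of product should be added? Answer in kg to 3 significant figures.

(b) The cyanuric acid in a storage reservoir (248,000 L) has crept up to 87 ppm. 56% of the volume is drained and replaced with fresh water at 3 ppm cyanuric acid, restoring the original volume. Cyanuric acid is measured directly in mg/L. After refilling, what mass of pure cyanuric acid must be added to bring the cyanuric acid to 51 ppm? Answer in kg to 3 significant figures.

(a) Volume: 2140 m³ = 2,140,000 L.
(a) [OCl⁻]/[HOCl] = 10^(pH − pKa) = 10^(7.16 − 7.52) = 0.4365; fraction as HOCl = 1/(1 + 0.4365) = 0.6961.
(a) Free chlorine required for 1.43 ppm HOCl: 1.43 / 0.6961 = 2.054 ppm.
(a) FC to add: 2.054 − 0.3 = 1.754 mg/L as Cl₂.
(a) Cl₂ equivalent: 1.754 mg/L × 2,140,000 L = 3754 g.
(a) Product at 60.5% available Cl: 3754 / 0.605 = 6205 g.

(b) After draining 56% and refilling: 87 × 0.44 + 3 × 0.56 = 39.96 ppm.
(b) Deficit to target: 51 − 39.96 = 11.04 mg/L.
(b) Mass: 11.04 mg/L × 248,000 L = 2738 g cyanuric acid.

(a) 6.21 kg; (b) 2.74 kg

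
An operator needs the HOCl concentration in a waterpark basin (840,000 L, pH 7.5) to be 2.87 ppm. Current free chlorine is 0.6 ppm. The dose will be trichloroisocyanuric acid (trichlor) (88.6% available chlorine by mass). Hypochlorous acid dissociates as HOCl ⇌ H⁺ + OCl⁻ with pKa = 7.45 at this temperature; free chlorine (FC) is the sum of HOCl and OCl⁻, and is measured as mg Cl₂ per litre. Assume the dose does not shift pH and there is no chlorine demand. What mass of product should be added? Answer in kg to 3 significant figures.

5.21 kg

[OCl⁻]/[HOCl] = 10^(pH − pKa) = 10^(7.5 − 7.45) = 1.122; fraction as HOCl = 1/(1 + 1.122) = 0.4712.
Free chlorine required for 2.87 ppm HOCl: 2.87 / 0.4712 = 6.09 ppm.
FC to add: 6.09 − 0.6 = 5.49 mg/L as Cl₂.
Cl₂ equivalent: 5.49 mg/L × 840,000 L = 4612 g.
Product at 88.6% available Cl: 4612 / 0.886 = 5205 g.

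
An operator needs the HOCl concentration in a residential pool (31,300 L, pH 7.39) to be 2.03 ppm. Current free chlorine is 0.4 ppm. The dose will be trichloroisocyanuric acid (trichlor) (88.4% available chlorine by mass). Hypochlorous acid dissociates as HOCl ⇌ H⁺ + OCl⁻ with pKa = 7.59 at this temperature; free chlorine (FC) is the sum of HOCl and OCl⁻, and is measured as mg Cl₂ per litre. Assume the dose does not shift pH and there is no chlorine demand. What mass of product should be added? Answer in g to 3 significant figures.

[OCl⁻]/[HOCl] = 10^(pH − pKa) = 10^(7.39 − 7.59) = 0.631; fraction as HOCl = 1/(1 + 0.631) = 0.6131.
Free chlorine required for 2.03 ppm HOCl: 2.03 / 0.6131 = 3.311 ppm.
FC to add: 3.311 − 0.4 = 2.911 mg/L as Cl₂.
Cl₂ equivalent: 2.911 mg/L × 31,300 L = 91.11 g.
Product at 88.4% available Cl: 91.11 / 0.884 = 103.1 g.

103 g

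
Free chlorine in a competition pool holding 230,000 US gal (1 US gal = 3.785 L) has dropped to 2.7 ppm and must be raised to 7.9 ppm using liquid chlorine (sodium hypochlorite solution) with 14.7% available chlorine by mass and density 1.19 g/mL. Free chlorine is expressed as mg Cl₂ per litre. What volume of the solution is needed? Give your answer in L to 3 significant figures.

25.9 L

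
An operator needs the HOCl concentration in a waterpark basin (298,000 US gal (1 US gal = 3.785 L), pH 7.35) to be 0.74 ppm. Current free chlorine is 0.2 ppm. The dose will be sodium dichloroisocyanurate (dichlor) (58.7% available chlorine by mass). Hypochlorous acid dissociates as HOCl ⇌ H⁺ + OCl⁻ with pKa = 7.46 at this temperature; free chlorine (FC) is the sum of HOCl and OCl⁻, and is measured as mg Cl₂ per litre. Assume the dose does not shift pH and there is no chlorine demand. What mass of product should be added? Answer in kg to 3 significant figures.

2.14 kg

Volume: 298,000 US gal × 3.785 L/gal = 1,127,930 L.
[OCl⁻]/[HOCl] = 10^(pH − pKa) = 10^(7.35 − 7.46) = 0.7762; fraction as HOCl = 1/(1 + 0.7762) = 0.563.
Free chlorine required for 0.74 ppm HOCl: 0.74 / 0.563 = 1.314 ppm.
FC to add: 1.314 − 0.2 = 1.114 mg/L as Cl₂.
Cl₂ equivalent: 1.114 mg/L × 1,127,930 L = 1257 g.
Product at 58.7% available Cl: 1257 / 0.587 = 2141 g.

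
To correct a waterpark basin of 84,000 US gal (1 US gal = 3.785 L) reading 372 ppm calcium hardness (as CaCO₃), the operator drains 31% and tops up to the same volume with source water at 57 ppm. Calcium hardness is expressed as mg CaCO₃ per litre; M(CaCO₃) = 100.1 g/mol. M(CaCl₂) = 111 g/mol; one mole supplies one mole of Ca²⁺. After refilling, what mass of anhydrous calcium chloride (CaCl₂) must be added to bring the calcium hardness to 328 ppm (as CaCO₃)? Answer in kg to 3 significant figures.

18.9 kg

Volume: 84,000 US gal × 3.785 L/gal = 317,940 L.
After draining 31% and refilling: 372 × 0.69 + 57 × 0.31 = 274.35 ppm.
Deficit to target: 328 − 274.35 = 53.65 mg/L.
As CaCO₃: 53.65 mg/L × 317,940 L = 17,060 g; ÷ 100.1 = 170.4 mol Ca²⁺.
Mass: 170.4 × 111 = 18,910 g.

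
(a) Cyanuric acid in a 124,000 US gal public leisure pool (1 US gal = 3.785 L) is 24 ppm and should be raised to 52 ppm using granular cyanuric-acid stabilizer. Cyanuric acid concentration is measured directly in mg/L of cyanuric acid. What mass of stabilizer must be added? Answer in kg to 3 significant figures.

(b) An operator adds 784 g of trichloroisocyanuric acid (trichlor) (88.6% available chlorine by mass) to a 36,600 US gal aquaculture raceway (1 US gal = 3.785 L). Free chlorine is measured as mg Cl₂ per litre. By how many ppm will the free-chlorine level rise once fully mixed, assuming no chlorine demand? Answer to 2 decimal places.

(a) Volume: 124,000 US gal × 3.785 L/gal = 469,340 L.
(a) CYA to add: (52 − 24) = 28 mg/L × 469,340 L = 13,140 g cyanuric acid.

(b) Volume: 36,600 US gal × 3.785 L/gal = 138,531 L.
(b) Available chlorine delivered: 784 g × 0.886 = 694.6 g as Cl₂.
(b) Concentration rise: 694.6 g / 138,531 L = 5.014 mg/L = 5.01 ppm.

(a) 13.1 kg; (b) 5.01 ppm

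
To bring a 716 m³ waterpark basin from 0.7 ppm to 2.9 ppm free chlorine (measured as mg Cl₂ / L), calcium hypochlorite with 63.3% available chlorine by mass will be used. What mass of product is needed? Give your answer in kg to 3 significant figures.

2.49 kg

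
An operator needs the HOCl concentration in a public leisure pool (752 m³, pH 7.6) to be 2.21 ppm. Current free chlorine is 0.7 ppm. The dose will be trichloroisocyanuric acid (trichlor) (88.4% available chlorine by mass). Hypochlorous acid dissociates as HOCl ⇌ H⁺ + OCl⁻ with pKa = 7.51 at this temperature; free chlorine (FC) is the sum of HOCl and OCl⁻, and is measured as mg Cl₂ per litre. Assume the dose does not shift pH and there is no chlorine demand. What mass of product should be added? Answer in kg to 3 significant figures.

Volume: 752 m³ = 752,000 L.
[OCl⁻]/[HOCl] = 10^(pH − pKa) = 10^(7.6 − 7.51) = 1.23; fraction as HOCl = 1/(1 + 1.23) = 0.4484.
Free chlorine required for 2.21 ppm HOCl: 2.21 / 0.4484 = 4.929 ppm.
FC to add: 4.929 − 0.7 = 4.229 mg/L as Cl₂.
Cl₂ equivalent: 4.229 mg/L × 752,000 L = 3180 g.
Product at 88.4% available Cl: 3180 / 0.884 = 3597 g.

3.60 kg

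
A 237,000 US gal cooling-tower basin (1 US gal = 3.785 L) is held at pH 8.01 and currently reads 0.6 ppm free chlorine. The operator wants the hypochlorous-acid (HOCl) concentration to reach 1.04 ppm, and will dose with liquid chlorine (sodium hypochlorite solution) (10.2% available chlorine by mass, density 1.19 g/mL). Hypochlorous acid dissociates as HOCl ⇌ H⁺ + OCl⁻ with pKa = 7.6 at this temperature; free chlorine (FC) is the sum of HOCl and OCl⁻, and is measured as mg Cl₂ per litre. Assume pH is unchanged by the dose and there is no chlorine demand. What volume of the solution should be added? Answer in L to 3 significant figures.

23.0 L

Volume: 237,000 US gal × 3.785 L/gal = 897,045 L.
[OCl⁻]/[HOCl] = 10^(pH − pKa) = 10^(8.01 − 7.6) = 2.57; fraction as HOCl = 1/(1 + 2.57) = 0.2801.
Free chlorine required for 1.04 ppm HOCl: 1.04 / 0.2801 = 3.713 ppm.
FC to add: 3.713 − 0.6 = 3.113 mg/L as Cl₂.
Cl₂ equivalent: 3.113 mg/L × 897,045 L = 2793 g.
Product at 10.2% available Cl: 2793 / 0.102 = 27,380 g.
Volume: 27,380 g ÷ 1.19 g/mL = 23,010 mL.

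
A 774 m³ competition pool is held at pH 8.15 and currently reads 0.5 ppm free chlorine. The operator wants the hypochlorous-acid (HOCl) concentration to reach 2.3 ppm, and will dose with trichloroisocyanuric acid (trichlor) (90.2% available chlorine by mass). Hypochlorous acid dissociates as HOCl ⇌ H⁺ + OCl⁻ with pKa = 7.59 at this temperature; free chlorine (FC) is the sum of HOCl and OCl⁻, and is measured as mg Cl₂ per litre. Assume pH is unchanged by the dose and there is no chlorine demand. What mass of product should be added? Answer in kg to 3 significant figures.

Volume: 774 m³ = 774,000 L.
[OCl⁻]/[HOCl] = 10^(pH − pKa) = 10^(8.15 − 7.59) = 3.631; fraction as HOCl = 1/(1 + 3.631) = 0.2159.
Free chlorine required for 2.3 ppm HOCl: 2.3 / 0.2159 = 10.65 ppm.
FC to add: 10.65 − 0.5 = 10.15 mg/L as Cl₂.
Cl₂ equivalent: 10.15 mg/L × 774,000 L = 7857 g.
Product at 90.2% available Cl: 7857 / 0.902 = 8710 g.

8.71 kg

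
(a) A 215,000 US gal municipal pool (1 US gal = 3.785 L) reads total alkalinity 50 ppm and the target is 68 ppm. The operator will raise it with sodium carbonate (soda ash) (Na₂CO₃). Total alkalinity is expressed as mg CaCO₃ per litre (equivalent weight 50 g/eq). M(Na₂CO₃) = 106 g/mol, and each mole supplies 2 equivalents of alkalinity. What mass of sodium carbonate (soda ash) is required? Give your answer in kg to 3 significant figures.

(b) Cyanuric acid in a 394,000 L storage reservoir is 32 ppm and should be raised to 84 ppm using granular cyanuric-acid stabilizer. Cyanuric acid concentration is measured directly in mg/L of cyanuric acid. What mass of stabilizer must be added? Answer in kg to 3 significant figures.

(a) 15.5 kg; (b) 20.5 kg

(a) Volume: 215,000 US gal × 3.785 L/gal = 813,775 L.
(a) Alkalinity to add: (68 − 50) = 18 mg/L as CaCO₃ × 813,775 L = 14,650 g as CaCO₃.
(a) Equivalents: 14,650 g ÷ 50 g/eq = 293 eq.
(a) Each mole of Na₂CO₃ supplies 2 eq, so 293 / 2 = 146.5 mol.
(a) Mass: 146.5 mol × 106 g/mol = 15,530 g.

(b) CYA to add: (84 − 32) = 52 mg/L × 394,000 L = 20,490 g cyanuric acid.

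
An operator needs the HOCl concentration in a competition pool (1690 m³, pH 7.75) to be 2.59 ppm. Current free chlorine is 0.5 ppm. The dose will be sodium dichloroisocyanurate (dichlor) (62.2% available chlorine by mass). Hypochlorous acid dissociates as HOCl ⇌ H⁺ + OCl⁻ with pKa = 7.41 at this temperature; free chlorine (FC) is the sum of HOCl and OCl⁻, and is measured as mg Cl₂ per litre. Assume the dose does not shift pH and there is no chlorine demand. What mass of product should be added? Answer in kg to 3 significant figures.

21.1 kg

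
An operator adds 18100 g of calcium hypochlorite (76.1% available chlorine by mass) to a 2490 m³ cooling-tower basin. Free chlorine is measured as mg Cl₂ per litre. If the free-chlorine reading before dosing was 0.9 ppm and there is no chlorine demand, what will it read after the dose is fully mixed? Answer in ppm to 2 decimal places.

Volume: 2490 m³ = 2,490,000 L.
Available chlorine delivered: 18,100 g × 0.761 = 13,770 g as Cl₂.
Concentration rise: 13,770 g / 2,490,000 L = 5.532 mg/L = 5.53 ppm.
Final FC: 0.9 + 5.53 = 6.43 ppm.

6.43 ppm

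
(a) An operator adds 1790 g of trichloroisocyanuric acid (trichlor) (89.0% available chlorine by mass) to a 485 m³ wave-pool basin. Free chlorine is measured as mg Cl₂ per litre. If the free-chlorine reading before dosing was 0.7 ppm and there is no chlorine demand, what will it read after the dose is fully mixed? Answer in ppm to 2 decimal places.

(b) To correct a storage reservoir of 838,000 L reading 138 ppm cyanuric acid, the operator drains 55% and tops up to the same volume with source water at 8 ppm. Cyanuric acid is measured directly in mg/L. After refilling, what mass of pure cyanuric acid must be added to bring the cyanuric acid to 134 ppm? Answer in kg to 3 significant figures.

(a) Volume: 485 m³ = 485,000 L.
(a) Available chlorine delivered: 1790 g × 0.89 = 1593 g as Cl₂.
(a) Concentration rise: 1593 g / 485,000 L = 3.285 mg/L = 3.28 ppm.
(a) Final FC: 0.7 + 3.28 = 3.98 ppm.

(b) After draining 55% and refilling: 138 × 0.45 + 8 × 0.55 = 66.5 ppm.
(b) Deficit to target: 134 − 66.5 = 67.5 mg/L.
(b) Mass: 67.5 mg/L × 838,000 L = 56,560 g cyanuric acid.

(a) 3.98 ppm; (b) 56.6 kg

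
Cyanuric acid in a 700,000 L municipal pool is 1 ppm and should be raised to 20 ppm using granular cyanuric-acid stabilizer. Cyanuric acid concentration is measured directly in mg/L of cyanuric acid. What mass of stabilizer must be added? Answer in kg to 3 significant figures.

13.3 kg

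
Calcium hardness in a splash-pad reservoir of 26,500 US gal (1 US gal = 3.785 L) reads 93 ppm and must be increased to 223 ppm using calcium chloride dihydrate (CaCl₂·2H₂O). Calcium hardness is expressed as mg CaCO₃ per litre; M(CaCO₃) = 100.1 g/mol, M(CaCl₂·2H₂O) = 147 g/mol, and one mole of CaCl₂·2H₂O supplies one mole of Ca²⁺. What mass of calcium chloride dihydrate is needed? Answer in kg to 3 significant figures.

19.1 kg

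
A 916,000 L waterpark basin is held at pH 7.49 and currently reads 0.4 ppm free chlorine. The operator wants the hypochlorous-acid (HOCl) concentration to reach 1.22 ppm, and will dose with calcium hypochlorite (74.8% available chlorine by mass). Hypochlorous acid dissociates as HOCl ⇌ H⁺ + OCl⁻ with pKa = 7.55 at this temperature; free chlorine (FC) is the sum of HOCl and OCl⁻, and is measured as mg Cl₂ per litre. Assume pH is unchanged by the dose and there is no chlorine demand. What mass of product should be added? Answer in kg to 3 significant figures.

2.31 kg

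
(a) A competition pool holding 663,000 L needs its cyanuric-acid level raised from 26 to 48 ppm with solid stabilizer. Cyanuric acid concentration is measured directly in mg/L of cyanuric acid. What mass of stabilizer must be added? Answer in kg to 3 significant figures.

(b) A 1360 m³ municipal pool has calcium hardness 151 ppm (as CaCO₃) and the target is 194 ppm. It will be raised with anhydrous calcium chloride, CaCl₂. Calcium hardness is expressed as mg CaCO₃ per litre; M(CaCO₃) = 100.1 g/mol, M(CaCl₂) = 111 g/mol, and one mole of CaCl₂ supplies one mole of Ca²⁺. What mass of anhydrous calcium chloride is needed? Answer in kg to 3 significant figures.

(a) 14.6 kg; (b) 64.8 kg

(a) CYA to add: (48 − 26) = 22 mg/L × 663,000 L = 14,590 g cyanuric acid.

(b) Volume: 1360 m³ = 1,360,000 L.
(b) Hardness to add: (194 − 151) = 43 mg/L as CaCO₃ × 1,360,000 L = 58,480 g as CaCO₃.
(b) Moles of Ca²⁺ (1 mol Ca²⁺ ≡ 1 mol CaCO₃): 58,480 / 100.1 g/mol = 584.2 mol.
(b) Mass of CaCl₂: 584.2 × 111 = 64,850 g.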